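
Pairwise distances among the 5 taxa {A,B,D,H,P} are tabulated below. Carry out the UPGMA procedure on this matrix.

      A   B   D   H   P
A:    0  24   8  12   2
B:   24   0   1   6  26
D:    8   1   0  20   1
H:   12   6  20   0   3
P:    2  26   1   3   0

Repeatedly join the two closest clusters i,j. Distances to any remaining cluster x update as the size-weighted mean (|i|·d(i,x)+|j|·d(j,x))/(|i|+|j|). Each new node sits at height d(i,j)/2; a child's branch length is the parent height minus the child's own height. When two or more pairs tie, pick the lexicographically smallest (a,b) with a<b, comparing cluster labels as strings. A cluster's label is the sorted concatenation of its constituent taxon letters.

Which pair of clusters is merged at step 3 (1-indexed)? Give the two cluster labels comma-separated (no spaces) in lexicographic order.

AP,H

1. join B+D (d=1) ⇒ BD; edges |B|=1/2, |D|=1/2
  updated: d(A,BD)=16, d(BD,H)=13, d(BD,P)=27/2
2. join A+P (d=2) ⇒ AP; edges |A|=1, |P|=1
  updated: d(AP,BD)=59/4, d(AP,H)=15/2
3. join AP+H (d=15/2) ⇒ AHP; edges |AP|=11/4, |H|=15/4
  updated: d(AHP,BD)=85/6
4. join AHP+BD (d=85/6) ⇒ ABDHP; edges |AHP|=10/3, |BD|=79/12
final tree: (((A:1,P:1):11/4,H:15/4):10/3,(B:1/2,D:1/2):79/12)
total length: 233/12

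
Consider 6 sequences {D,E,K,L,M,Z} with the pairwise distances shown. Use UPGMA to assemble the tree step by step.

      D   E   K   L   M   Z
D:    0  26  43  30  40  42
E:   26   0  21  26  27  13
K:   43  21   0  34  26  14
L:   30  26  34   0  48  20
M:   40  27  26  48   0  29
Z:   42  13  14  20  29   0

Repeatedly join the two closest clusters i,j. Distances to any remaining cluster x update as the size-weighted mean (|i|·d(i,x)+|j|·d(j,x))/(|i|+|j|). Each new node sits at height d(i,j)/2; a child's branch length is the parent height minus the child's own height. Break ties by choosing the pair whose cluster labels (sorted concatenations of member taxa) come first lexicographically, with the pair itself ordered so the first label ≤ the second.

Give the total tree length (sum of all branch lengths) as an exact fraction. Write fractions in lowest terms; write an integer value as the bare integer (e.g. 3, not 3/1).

2431/30

iteration 1: select E,Z (d=13); attach at lengths (13/2, 13/2); label the merged cluster EZ
  updated: d(D,EZ)=34, d(EZ,K)=35/2, d(EZ,L)=23, d(EZ,M)=28
iteration 2: select EZ,K (d=35/2); attach at lengths (9/4, 35/4); label the merged cluster EKZ
  updated: d(D,EKZ)=37, d(EKZ,L)=80/3, d(EKZ,M)=82/3
iteration 3: select EKZ,L (d=80/3); attach at lengths (55/12, 40/3); label the merged cluster EKLZ
  updated: d(D,EKLZ)=141/4, d(EKLZ,M)=65/2
iteration 4: select EKLZ,M (d=65/2); attach at lengths (35/12, 65/4); label the merged cluster EKLMZ
  updated: d(D,EKLMZ)=181/5
iteration 5: select D,EKLMZ (d=181/5); attach at lengths (181/10, 37/20); label the merged cluster DEKLMZ
final tree: (D:181/10,((((E:13/2,Z:13/2):9/4,K:35/4):55/12,L:40/3):35/12,M:65/4):37/20)
total length: 2431/30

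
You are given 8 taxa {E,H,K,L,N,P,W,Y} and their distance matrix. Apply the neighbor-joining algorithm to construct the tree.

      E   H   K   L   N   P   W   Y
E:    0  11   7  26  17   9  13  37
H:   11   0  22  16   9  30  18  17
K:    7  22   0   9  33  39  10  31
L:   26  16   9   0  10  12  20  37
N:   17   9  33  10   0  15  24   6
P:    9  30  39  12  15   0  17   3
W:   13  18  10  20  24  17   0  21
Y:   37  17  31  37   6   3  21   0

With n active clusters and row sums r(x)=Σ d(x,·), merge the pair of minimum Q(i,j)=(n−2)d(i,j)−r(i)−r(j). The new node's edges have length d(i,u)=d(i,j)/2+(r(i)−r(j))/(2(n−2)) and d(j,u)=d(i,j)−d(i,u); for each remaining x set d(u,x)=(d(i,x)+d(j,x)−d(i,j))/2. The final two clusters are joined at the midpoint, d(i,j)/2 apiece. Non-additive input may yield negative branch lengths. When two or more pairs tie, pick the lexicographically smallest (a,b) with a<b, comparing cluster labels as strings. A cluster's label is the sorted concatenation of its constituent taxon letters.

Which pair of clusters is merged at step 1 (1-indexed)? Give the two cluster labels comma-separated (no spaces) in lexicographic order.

iteration 1: select P,Y (d=3, Q=-259); attach at lengths (-3/4, 15/4); label the merged cluster PY
  updated: d(E,PY)=43/2, d(H,PY)=22, d(K,PY)=67/2, d(L,PY)=23, d(N,PY)=9, d(PY,W)=35/2
iteration 2: select N,PY (d=9, Q=-367/2); attach at lengths (41/20, 139/20); label the merged cluster NPY
  updated: d(E,NPY)=59/4, d(H,NPY)=11, d(K,NPY)=115/4, d(L,NPY)=12, d(NPY,W)=65/4
iteration 3: select K,L (d=9, Q=-495/4); attach at lengths (119/32, 169/32); label the merged cluster KL
  updated: d(E,KL)=12, d(H,KL)=29/2, d(KL,NPY)=127/8, d(KL,W)=21/2
iteration 4: select H,NPY (d=11, Q=-635/8); attach at lengths (79/16, 97/16); label the merged cluster HNPY
  updated: d(E,HNPY)=59/8, d(HNPY,KL)=155/16, d(HNPY,W)=93/8
iteration 5: select E,HNPY (d=59/8, Q=-741/16); attach at lengths (295/64, 177/64); label the merged cluster EHNPY
  updated: d(EHNPY,KL)=229/32, d(EHNPY,W)=69/8
iteration 6: select EHNPY,KL (d=229/32, Q=-841/32); attach at lengths (169/64, 289/64); label the merged cluster EHKLNPY
  updated: d(EHKLNPY,W)=383/64
iteration 7: select EHKLNPY,W (d=383/64); attach at lengths (383/128, 383/128); label the merged cluster EHKLNPWY
final tree: (((E:295/64,(H:79/16,(N:41/20,(P:-3/4,Y:15/4):139/20):97/16):177/64):169/64,(K:119/32,L:169/32):289/64):383/128,W:383/128)
total length: 3361/64

P,Y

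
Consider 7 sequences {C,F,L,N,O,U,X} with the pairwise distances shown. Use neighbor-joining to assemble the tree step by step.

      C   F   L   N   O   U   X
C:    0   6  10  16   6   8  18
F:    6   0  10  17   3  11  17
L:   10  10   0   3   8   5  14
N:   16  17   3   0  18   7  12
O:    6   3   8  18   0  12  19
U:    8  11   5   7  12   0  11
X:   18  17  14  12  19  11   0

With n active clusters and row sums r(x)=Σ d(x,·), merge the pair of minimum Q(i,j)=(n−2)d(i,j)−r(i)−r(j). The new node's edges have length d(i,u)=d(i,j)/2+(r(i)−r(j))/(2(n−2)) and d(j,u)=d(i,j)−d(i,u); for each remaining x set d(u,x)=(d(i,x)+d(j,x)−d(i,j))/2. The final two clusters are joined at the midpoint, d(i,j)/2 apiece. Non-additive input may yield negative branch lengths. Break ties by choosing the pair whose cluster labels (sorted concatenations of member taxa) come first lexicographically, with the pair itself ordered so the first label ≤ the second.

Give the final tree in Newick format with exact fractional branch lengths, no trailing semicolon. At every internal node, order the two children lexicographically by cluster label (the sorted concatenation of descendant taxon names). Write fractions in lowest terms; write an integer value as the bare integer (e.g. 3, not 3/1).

((((C:5/2,(F:13/10,O:17/10):2):173/32,U:43/32):21/32,(L:7/24,N:65/24):81/32):287/64,X:287/64)

step 1: merge (F,O) at d=3, Q=-115; branch lengths F→13/10, O→17/10; new cluster FO
  updated: d(C,FO)=9/2, d(FO,L)=15/2, d(FO,N)=16, d(FO,U)=10, d(FO,X)=33/2
step 2: merge (C,FO) at d=9/2, Q=-93; branch lengths C→5/2, FO→2; new cluster CFO
  updated: d(CFO,L)=13/2, d(CFO,N)=55/4, d(CFO,U)=27/4, d(CFO,X)=15
step 3: merge (L,N) at d=3, Q=-221/4; branch lengths L→7/24, N→65/24; new cluster LN
  updated: d(CFO,LN)=69/8, d(LN,U)=9/2, d(LN,X)=23/2
step 4: merge (CFO,U) at d=27/4, Q=-313/8; branch lengths CFO→173/32, U→43/32; new cluster CFOU
  updated: d(CFOU,LN)=51/16, d(CFOU,X)=77/8
step 5: merge (CFOU,LN) at d=51/16, Q=-389/16; branch lengths CFOU→21/32, LN→81/32; new cluster CFLNOU
  updated: d(CFLNOU,X)=287/32
step 6: merge (CFLNOU,X) at d=287/32; branch lengths CFLNOU→287/64, X→287/64; new cluster CFLNOUX
final tree: ((((C:5/2,(F:13/10,O:17/10):2):173/32,U:43/32):21/32,(L:7/24,N:65/24):81/32):287/64,X:287/64)
total length: 941/32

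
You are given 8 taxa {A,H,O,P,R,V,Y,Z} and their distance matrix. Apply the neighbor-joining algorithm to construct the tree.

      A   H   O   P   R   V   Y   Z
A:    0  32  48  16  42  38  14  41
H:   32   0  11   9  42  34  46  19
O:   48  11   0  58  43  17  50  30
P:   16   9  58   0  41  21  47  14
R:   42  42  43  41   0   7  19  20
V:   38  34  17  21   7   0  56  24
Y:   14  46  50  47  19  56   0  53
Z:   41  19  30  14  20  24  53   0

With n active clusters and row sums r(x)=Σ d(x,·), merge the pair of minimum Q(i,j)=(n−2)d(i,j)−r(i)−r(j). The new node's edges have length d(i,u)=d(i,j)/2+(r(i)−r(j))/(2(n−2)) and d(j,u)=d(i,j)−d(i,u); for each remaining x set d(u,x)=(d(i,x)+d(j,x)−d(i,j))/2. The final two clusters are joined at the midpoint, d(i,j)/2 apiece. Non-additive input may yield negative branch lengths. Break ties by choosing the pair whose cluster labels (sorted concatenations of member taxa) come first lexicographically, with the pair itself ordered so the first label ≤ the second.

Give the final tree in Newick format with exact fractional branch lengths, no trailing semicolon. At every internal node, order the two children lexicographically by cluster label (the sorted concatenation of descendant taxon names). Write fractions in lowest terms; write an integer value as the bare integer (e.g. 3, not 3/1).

(((((A:5/2,Y:23/2):415/24,P:173/24):5,(R:89/16,V:23/16):85/8):13/8,(H:1/10,O:109/10):189/16):115/32,Z:115/32)

step 1: merge (A,Y) at d=14, Q=-432; branch lengths A→5/2, Y→23/2; new cluster AY
  updated: d(AY,H)=32, d(AY,O)=42, d(AY,P)=49/2, d(AY,R)=47/2, d(AY,V)=40, d(AY,Z)=40
step 2: merge (H,O) at d=11, Q=-293; branch lengths H→1/10, O→109/10; new cluster HO
  updated: d(AY,HO)=63/2, d(HO,P)=28, d(HO,R)=37, d(HO,V)=20, d(HO,Z)=19
step 3: merge (R,V) at d=7, Q=-425/2; branch lengths R→89/16, V→23/16; new cluster RV
  updated: d(AY,RV)=113/4, d(HO,RV)=25, d(P,RV)=55/2, d(RV,Z)=37/2
step 4: merge (AY,P) at d=49/2, Q=-579/4; branch lengths AY→415/24, P→173/24; new cluster APY
  updated: d(APY,HO)=35/2, d(APY,RV)=125/8, d(APY,Z)=59/4
step 5: merge (APY,RV) at d=125/8, Q=-303/4; branch lengths APY→5, RV→85/8; new cluster APRVY
  updated: d(APRVY,HO)=215/16, d(APRVY,Z)=141/16
step 6: merge (APRVY,HO) at d=215/16, Q=-165/4; branch lengths APRVY→13/8, HO→189/16; new cluster AHOPRVY
  updated: d(AHOPRVY,Z)=115/16
step 7: merge (AHOPRVY,Z) at d=115/16; branch lengths AHOPRVY→115/32, Z→115/32; new cluster AHOPRVYZ
final tree: (((((A:5/2,Y:23/2):415/24,P:173/24):5,(R:89/16,V:23/16):85/8):13/8,(H:1/10,O:109/10):189/16):115/32,Z:115/32)
total length: 371/4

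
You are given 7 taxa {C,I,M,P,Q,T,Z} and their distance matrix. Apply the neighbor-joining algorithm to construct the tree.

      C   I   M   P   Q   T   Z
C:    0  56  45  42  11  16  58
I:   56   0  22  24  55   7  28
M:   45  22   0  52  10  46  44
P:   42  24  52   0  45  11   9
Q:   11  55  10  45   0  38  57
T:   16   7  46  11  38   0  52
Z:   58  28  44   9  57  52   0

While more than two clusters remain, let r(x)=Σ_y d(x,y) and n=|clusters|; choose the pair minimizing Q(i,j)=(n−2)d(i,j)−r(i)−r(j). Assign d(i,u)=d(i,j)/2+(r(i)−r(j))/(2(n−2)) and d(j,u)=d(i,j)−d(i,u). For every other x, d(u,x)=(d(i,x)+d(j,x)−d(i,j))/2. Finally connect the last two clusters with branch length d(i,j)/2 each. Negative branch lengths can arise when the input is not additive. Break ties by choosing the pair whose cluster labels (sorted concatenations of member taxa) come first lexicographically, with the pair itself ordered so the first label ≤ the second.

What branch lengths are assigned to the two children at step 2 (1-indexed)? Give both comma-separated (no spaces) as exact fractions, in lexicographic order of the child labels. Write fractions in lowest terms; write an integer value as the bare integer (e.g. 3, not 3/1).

iteration 1: select C,Q (d=11, Q=-389); attach at lengths (67/10, 43/10); label the merged cluster CQ
  updated: d(CQ,I)=50, d(CQ,M)=22, d(CQ,P)=38, d(CQ,T)=43/2, d(CQ,Z)=52
iteration 2: select P,Z (d=9, Q=-283); attach at lengths (-15/8, 87/8); label the merged cluster PZ
  updated: d(CQ,PZ)=81/2, d(I,PZ)=43/2, d(M,PZ)=87/2, d(PZ,T)=27
iteration 3: select CQ,M (d=22, Q=-403/2); attach at lengths (133/12, 131/12); label the merged cluster CMQ
  updated: d(CMQ,I)=25, d(CMQ,PZ)=31, d(CMQ,T)=91/4
iteration 4: select CMQ,PZ (d=31, Q=-385/4); attach at lengths (245/16, 251/16); label the merged cluster CMPQZ
  updated: d(CMPQZ,I)=31/4, d(CMPQZ,T)=75/8
iteration 5: select CMPQZ,I (d=31/4, Q=-193/8); attach at lengths (81/16, 43/16); label the merged cluster CIMPQZ
  updated: d(CIMPQZ,T)=69/16
iteration 6: select CIMPQZ,T (d=69/16); attach at lengths (69/32, 69/32); label the merged cluster CIMPQTZ
final tree: (((((C:67/10,Q:43/10):133/12,M:131/12):245/16,(P:-15/8,Z:87/8):251/16):81/16,I:43/16):69/32,T:69/32)
total length: 1361/16

-15/8,87/8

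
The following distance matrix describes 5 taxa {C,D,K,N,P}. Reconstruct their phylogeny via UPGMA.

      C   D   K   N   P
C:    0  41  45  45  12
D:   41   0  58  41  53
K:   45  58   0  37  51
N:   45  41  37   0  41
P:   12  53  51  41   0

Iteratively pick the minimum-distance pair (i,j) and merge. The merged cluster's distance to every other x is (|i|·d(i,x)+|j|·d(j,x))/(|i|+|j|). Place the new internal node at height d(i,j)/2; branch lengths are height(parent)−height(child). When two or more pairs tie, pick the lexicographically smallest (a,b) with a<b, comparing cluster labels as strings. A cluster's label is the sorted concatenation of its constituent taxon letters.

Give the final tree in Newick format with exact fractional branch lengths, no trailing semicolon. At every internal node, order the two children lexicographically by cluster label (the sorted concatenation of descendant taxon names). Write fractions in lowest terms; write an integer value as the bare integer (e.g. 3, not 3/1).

iteration 1: select C,P (d=12); attach at lengths (6, 6); label the merged cluster CP
  updated: d(CP,D)=47, d(CP,K)=48, d(CP,N)=43
iteration 2: select K,N (d=37); attach at lengths (37/2, 37/2); label the merged cluster KN
  updated: d(CP,KN)=91/2, d(D,KN)=99/2
iteration 3: select CP,KN (d=91/2); attach at lengths (67/4, 17/4); label the merged cluster CKNP
  updated: d(CKNP,D)=193/4
iteration 4: select CKNP,D (d=193/4); attach at lengths (11/8, 193/8); label the merged cluster CDKNP
final tree: (((C:6,P:6):67/4,(K:37/2,N:37/2):17/4):11/8,D:193/8)
total length: 191/2

(((C:6,P:6):67/4,(K:37/2,N:37/2):17/4):11/8,D:193/8)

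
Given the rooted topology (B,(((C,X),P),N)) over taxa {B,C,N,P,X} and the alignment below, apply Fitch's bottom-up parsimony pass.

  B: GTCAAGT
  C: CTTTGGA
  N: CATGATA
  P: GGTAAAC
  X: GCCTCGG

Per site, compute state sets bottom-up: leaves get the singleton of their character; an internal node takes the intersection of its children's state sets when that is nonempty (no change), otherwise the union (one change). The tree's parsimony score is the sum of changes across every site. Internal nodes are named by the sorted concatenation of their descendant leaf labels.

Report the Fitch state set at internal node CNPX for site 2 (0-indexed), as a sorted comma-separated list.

T

[col 0] CX: children C:{C}, X:{G} ∪→ {C,G}; cost 1
[col 0] CPX: children CX:{C,G}, P:{G} ∩→ {G}; cost 0
[col 0] CNPX: children CPX:{G}, N:{C} ∪→ {C,G}; cost 1
[col 0] BCNPX: children B:{G}, CNPX:{C,G} ∩→ {G}; cost 0
[col 1] CX: children C:{T}, X:{C} ∪→ {C,T}; cost 1
[col 1] CPX: children CX:{C,T}, P:{G} ∪→ {C,G,T}; cost 1
[col 1] CNPX: children CPX:{C,G,T}, N:{A} ∪→ {A,C,G,T}; cost 1
[col 1] BCNPX: children B:{T}, CNPX:{A,C,G,T} ∩→ {T}; cost 0
[col 2] CX: children C:{T}, X:{C} ∪→ {C,T}; cost 1
[col 2] CPX: children CX:{C,T}, P:{T} ∩→ {T}; cost 0
[col 2] CNPX: children CPX:{T}, N:{T} ∩→ {T}; cost 0
[col 2] BCNPX: children B:{C}, CNPX:{T} ∪→ {C,T}; cost 1
[col 3] CX: children C:{T}, X:{T} ∩→ {T}; cost 0
[col 3] CPX: children CX:{T}, P:{A} ∪→ {A,T}; cost 1
[col 3] CNPX: children CPX:{A,T}, N:{G} ∪→ {A,G,T}; cost 1
[col 3] BCNPX: children B:{A}, CNPX:{A,G,T} ∩→ {A}; cost 0
[col 4] CX: children C:{G}, X:{C} ∪→ {C,G}; cost 1
[col 4] CPX: children CX:{C,G}, P:{A} ∪→ {A,C,G}; cost 1
[col 4] CNPX: children CPX:{A,C,G}, N:{A} ∩→ {A}; cost 0
[col 4] BCNPX: children B:{A}, CNPX:{A} ∩→ {A}; cost 0
[col 5] CX: children C:{G}, X:{G} ∩→ {G}; cost 0
[col 5] CPX: children CX:{G}, P:{A} ∪→ {A,G}; cost 1
[col 5] CNPX: children CPX:{A,G}, N:{T} ∪→ {A,G,T}; cost 1
[col 5] BCNPX: children B:{G}, CNPX:{A,G,T} ∩→ {G}; cost 0
[col 6] CX: children C:{A}, X:{G} ∪→ {A,G}; cost 1
[col 6] CPX: children CX:{A,G}, P:{C} ∪→ {A,C,G}; cost 1
[col 6] CNPX: children CPX:{A,C,G}, N:{A} ∩→ {A}; cost 0
[col 6] BCNPX: children B:{T}, CNPX:{A} ∪→ {A,T}; cost 1
per-site changes: [2, 3, 2, 2, 2, 2, 3]; total = 16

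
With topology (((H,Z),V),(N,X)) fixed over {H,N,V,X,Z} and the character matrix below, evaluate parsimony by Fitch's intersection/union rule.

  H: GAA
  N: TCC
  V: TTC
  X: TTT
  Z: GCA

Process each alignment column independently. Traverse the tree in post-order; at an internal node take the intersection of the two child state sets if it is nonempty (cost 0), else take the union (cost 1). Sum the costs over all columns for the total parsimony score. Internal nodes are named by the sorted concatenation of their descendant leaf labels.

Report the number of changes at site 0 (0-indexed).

1

HZ@0: {G} ∩ {G} = {G} (intersection, +0)
HVZ@0: {G} ∪ {T} = {G,T} (union, +1)
NX@0: {T} ∩ {T} = {T} (intersection, +0)
HNVXZ@0: {G,T} ∩ {T} = {T} (intersection, +0)
HZ@1: {A} ∪ {C} = {A,C} (union, +1)
HVZ@1: {A,C} ∪ {T} = {A,C,T} (union, +1)
NX@1: {C} ∪ {T} = {C,T} (union, +1)
HNVXZ@1: {A,C,T} ∩ {C,T} = {C,T} (intersection, +0)
HZ@2: {A} ∩ {A} = {A} (intersection, +0)
HVZ@2: {A} ∪ {C} = {A,C} (union, +1)
NX@2: {C} ∪ {T} = {C,T} (union, +1)
HNVXZ@2: {A,C} ∩ {C,T} = {C} (intersection, +0)
per-site changes: [1, 3, 2]; total = 6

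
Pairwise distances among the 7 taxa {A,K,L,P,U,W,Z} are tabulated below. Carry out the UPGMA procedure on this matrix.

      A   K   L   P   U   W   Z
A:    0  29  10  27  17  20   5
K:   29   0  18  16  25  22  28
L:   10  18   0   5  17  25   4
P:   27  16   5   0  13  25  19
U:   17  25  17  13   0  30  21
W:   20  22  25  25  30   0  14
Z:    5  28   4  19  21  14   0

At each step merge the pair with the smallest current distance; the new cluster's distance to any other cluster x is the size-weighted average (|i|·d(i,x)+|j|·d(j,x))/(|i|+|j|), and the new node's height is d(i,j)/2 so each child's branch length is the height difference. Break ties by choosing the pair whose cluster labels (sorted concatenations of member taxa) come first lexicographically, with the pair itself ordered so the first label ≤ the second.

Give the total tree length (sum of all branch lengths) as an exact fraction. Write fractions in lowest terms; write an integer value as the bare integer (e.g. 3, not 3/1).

661/12

step 1: merge (L,Z) at d=4; branch lengths L→2, Z→2; new cluster LZ
  updated: d(A,LZ)=15/2, d(K,LZ)=23, d(LZ,P)=12, d(LZ,U)=19, d(LZ,W)=39/2
step 2: merge (A,LZ) at d=15/2; branch lengths A→15/4, LZ→7/4; new cluster ALZ
  updated: d(ALZ,K)=25, d(ALZ,P)=17, d(ALZ,U)=55/3, d(ALZ,W)=59/3
step 3: merge (P,U) at d=13; branch lengths P→13/2, U→13/2; new cluster PU
  updated: d(ALZ,PU)=53/3, d(K,PU)=41/2, d(PU,W)=55/2
step 4: merge (ALZ,PU) at d=53/3; branch lengths ALZ→61/12, PU→7/3; new cluster ALPUZ
  updated: d(ALPUZ,K)=116/5, d(ALPUZ,W)=114/5
step 5: merge (K,W) at d=22; branch lengths K→11, W→11; new cluster KW
  updated: d(ALPUZ,KW)=23
step 6: merge (ALPUZ,KW) at d=23; branch lengths ALPUZ→8/3, KW→1/2; new cluster AKLPUWZ
final tree: (((A:15/4,(L:2,Z:2):7/4):61/12,(P:13/2,U:13/2):7/3):8/3,(K:11,W:11):1/2)
total length: 661/12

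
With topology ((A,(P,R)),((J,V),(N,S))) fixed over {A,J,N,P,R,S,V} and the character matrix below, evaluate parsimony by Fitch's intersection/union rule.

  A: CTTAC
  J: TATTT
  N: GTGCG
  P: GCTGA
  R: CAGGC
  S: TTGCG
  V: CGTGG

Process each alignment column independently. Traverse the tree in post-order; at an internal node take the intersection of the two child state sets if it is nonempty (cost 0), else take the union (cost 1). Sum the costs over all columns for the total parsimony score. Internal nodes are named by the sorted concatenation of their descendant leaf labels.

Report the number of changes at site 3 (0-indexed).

3

site 0, node PR: P={G} ∪ R={C} → {C,G} (+1)
site 0, node APR: A={C} ∩ PR={C,G} → {C} (+0)
site 0, node JV: J={T} ∪ V={C} → {C,T} (+1)
site 0, node NS: N={G} ∪ S={T} → {G,T} (+1)
site 0, node JNSV: JV={C,T} ∩ NS={G,T} → {T} (+0)
site 0, node AJNPRSV: APR={C} ∪ JNSV={T} → {C,T} (+1)
site 1, node PR: P={C} ∪ R={A} → {A,C} (+1)
site 1, node APR: A={T} ∪ PR={A,C} → {A,C,T} (+1)
site 1, node JV: J={A} ∪ V={G} → {A,G} (+1)
site 1, node NS: N={T} ∩ S={T} → {T} (+0)
site 1, node JNSV: JV={A,G} ∪ NS={T} → {A,G,T} (+1)
site 1, node AJNPRSV: APR={A,C,T} ∩ JNSV={A,G,T} → {A,T} (+0)
site 2, node PR: P={T} ∪ R={G} → {G,T} (+1)
site 2, node APR: A={T} ∩ PR={G,T} → {T} (+0)
site 2, node JV: J={T} ∩ V={T} → {T} (+0)
site 2, node NS: N={G} ∩ S={G} → {G} (+0)
site 2, node JNSV: JV={T} ∪ NS={G} → {G,T} (+1)
site 2, node AJNPRSV: APR={T} ∩ JNSV={G,T} → {T} (+0)
site 3, node PR: P={G} ∩ R={G} → {G} (+0)
site 3, node APR: A={A} ∪ PR={G} → {A,G} (+1)
site 3, node JV: J={T} ∪ V={G} → {G,T} (+1)
site 3, node NS: N={C} ∩ S={C} → {C} (+0)
site 3, node JNSV: JV={G,T} ∪ NS={C} → {C,G,T} (+1)
site 3, node AJNPRSV: APR={A,G} ∩ JNSV={C,G,T} → {G} (+0)
site 4, node PR: P={A} ∪ R={C} → {A,C} (+1)
site 4, node APR: A={C} ∩ PR={A,C} → {C} (+0)
site 4, node JV: J={T} ∪ V={G} → {G,T} (+1)
site 4, node NS: N={G} ∩ S={G} → {G} (+0)
site 4, node JNSV: JV={G,T} ∩ NS={G} → {G} (+0)
site 4, node AJNPRSV: APR={C} ∪ JNSV={G} → {C,G} (+1)
per-site changes: [4, 4, 2, 3, 3]; total = 16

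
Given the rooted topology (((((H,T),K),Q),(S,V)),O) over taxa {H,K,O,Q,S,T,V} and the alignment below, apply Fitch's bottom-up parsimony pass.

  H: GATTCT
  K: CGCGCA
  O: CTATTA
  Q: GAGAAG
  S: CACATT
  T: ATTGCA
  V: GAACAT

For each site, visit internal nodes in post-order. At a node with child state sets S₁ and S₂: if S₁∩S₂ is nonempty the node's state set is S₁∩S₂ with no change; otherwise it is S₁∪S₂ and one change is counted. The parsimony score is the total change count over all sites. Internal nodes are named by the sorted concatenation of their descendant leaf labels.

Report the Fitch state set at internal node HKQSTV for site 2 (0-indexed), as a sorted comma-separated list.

HT@0: {G} ∪ {A} = {A,G} (union, +1)
HKT@0: {A,G} ∪ {C} = {A,C,G} (union, +1)
HKQT@0: {A,C,G} ∩ {G} = {G} (intersection, +0)
SV@0: {C} ∪ {G} = {C,G} (union, +1)
HKQSTV@0: {G} ∩ {C,G} = {G} (intersection, +0)
HKOQSTV@0: {G} ∪ {C} = {C,G} (union, +1)
HT@1: {A} ∪ {T} = {A,T} (union, +1)
HKT@1: {A,T} ∪ {G} = {A,G,T} (union, +1)
HKQT@1: {A,G,T} ∩ {A} = {A} (intersection, +0)
SV@1: {A} ∩ {A} = {A} (intersection, +0)
HKQSTV@1: {A} ∩ {A} = {A} (intersection, +0)
HKOQSTV@1: {A} ∪ {T} = {A,T} (union, +1)
HT@2: {T} ∩ {T} = {T} (intersection, +0)
HKT@2: {T} ∪ {C} = {C,T} (union, +1)
HKQT@2: {C,T} ∪ {G} = {C,G,T} (union, +1)
SV@2: {C} ∪ {A} = {A,C} (union, +1)
HKQSTV@2: {C,G,T} ∩ {A,C} = {C} (intersection, +0)
HKOQSTV@2: {C} ∪ {A} = {A,C} (union, +1)
HT@3: {T} ∪ {G} = {G,T} (union, +1)
HKT@3: {G,T} ∩ {G} = {G} (intersection, +0)
HKQT@3: {G} ∪ {A} = {A,G} (union, +1)
SV@3: {A} ∪ {C} = {A,C} (union, +1)
HKQSTV@3: {A,G} ∩ {A,C} = {A} (intersection, +0)
HKOQSTV@3: {A} ∪ {T} = {A,T} (union, +1)
HT@4: {C} ∩ {C} = {C} (intersection, +0)
HKT@4: {C} ∩ {C} = {C} (intersection, +0)
HKQT@4: {C} ∪ {A} = {A,C} (union, +1)
SV@4: {T} ∪ {A} = {A,T} (union, +1)
HKQSTV@4: {A,C} ∩ {A,T} = {A} (intersection, +0)
HKOQSTV@4: {A} ∪ {T} = {A,T} (union, +1)
HT@5: {T} ∪ {A} = {A,T} (union, +1)
HKT@5: {A,T} ∩ {A} = {A} (intersection, +0)
HKQT@5: {A} ∪ {G} = {A,G} (union, +1)
SV@5: {T} ∩ {T} = {T} (intersection, +0)
HKQSTV@5: {A,G} ∪ {T} = {A,G,T} (union, +1)
HKOQSTV@5: {A,G,T} ∩ {A} = {A} (intersection, +0)
per-site changes: [4, 3, 4, 4, 3, 3]; total = 21

C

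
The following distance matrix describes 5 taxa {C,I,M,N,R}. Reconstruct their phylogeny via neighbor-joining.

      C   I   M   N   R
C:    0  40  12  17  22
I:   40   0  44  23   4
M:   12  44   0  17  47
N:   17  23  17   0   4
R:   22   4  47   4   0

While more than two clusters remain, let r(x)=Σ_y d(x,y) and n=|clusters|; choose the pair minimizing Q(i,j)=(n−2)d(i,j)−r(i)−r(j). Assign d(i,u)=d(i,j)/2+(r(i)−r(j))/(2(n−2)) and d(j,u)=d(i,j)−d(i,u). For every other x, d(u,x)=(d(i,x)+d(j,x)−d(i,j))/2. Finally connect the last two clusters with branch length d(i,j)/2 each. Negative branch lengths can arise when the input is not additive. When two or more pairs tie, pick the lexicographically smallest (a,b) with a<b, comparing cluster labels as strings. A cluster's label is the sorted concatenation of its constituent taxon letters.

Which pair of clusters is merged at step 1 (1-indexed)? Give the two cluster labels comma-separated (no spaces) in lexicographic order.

I,R

iteration 1: select I,R (d=4, Q=-176); attach at lengths (23/3, -11/3); label the merged cluster IR
  updated: d(C,IR)=29, d(IR,M)=87/2, d(IR,N)=23/2
iteration 2: select C,M (d=12, Q=-213/2); attach at lengths (19/8, 77/8); label the merged cluster CM
  updated: d(CM,IR)=121/4, d(CM,N)=11
iteration 3: select CM,IR (d=121/4, Q=-211/4); attach at lengths (119/8, 123/8); label the merged cluster CIMR
  updated: d(CIMR,N)=-31/8
iteration 4: select CIMR,N (d=-31/8); attach at lengths (-31/16, -31/16); label the merged cluster CIMNR
final tree: (((C:19/8,M:77/8):119/8,(I:23/3,R:-11/3):123/8):-31/16,N:-31/16)
total length: 339/8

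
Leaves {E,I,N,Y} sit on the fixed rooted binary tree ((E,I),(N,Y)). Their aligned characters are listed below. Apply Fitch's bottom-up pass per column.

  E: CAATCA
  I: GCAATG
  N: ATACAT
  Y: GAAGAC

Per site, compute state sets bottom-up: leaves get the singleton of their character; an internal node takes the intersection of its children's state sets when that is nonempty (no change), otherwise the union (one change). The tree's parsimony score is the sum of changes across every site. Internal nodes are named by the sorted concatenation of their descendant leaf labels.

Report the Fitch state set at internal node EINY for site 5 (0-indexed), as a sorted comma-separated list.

A,C,G,T

[col 0] EI: children E:{C}, I:{G} ∪→ {C,G}; cost 1
[col 0] NY: children N:{A}, Y:{G} ∪→ {A,G}; cost 1
[col 0] EINY: children EI:{C,G}, NY:{A,G} ∩→ {G}; cost 0
[col 1] EI: children E:{A}, I:{C} ∪→ {A,C}; cost 1
[col 1] NY: children N:{T}, Y:{A} ∪→ {A,T}; cost 1
[col 1] EINY: children EI:{A,C}, NY:{A,T} ∩→ {A}; cost 0
[col 2] EI: children E:{A}, I:{A} ∩→ {A}; cost 0
[col 2] NY: children N:{A}, Y:{A} ∩→ {A}; cost 0
[col 2] EINY: children EI:{A}, NY:{A} ∩→ {A}; cost 0
[col 3] EI: children E:{T}, I:{A} ∪→ {A,T}; cost 1
[col 3] NY: children N:{C}, Y:{G} ∪→ {C,G}; cost 1
[col 3] EINY: children EI:{A,T}, NY:{C,G} ∪→ {A,C,G,T}; cost 1
[col 4] EI: children E:{C}, I:{T} ∪→ {C,T}; cost 1
[col 4] NY: children N:{A}, Y:{A} ∩→ {A}; cost 0
[col 4] EINY: children EI:{C,T}, NY:{A} ∪→ {A,C,T}; cost 1
[col 5] EI: children E:{A}, I:{G} ∪→ {A,G}; cost 1
[col 5] NY: children N:{T}, Y:{C} ∪→ {C,T}; cost 1
[col 5] EINY: children EI:{A,G}, NY:{C,T} ∪→ {A,C,G,T}; cost 1
per-site changes: [2, 2, 0, 3, 2, 3]; total = 12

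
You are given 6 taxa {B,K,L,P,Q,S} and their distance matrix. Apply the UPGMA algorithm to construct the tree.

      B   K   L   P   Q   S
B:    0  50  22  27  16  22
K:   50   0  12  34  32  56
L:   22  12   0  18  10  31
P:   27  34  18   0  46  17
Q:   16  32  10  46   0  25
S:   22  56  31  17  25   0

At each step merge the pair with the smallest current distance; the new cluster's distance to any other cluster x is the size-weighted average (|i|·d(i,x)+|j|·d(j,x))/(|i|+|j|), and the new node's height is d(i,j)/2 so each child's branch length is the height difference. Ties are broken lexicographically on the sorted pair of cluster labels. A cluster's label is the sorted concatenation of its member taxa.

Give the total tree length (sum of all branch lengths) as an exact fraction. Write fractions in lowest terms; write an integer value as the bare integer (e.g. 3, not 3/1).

step 1: merge (L,Q) at d=10; branch lengths L→5, Q→5; new cluster LQ
  updated: d(B,LQ)=19, d(K,LQ)=22, d(LQ,P)=32, d(LQ,S)=28
step 2: merge (P,S) at d=17; branch lengths P→17/2, S→17/2; new cluster PS
  updated: d(B,PS)=49/2, d(K,PS)=45, d(LQ,PS)=30
step 3: merge (B,LQ) at d=19; branch lengths B→19/2, LQ→9/2; new cluster BLQ
  updated: d(BLQ,K)=94/3, d(BLQ,PS)=169/6
step 4: merge (BLQ,PS) at d=169/6; branch lengths BLQ→55/12, PS→67/12; new cluster BLPQS
  updated: d(BLPQS,K)=184/5
step 5: merge (BLPQS,K) at d=184/5; branch lengths BLPQS→259/60, K→92/5; new cluster BKLPQS
final tree: (((B:19/2,(L:5,Q:5):9/2):55/12,(P:17/2,S:17/2):67/12):259/60,K:92/5)
total length: 4433/60

4433/60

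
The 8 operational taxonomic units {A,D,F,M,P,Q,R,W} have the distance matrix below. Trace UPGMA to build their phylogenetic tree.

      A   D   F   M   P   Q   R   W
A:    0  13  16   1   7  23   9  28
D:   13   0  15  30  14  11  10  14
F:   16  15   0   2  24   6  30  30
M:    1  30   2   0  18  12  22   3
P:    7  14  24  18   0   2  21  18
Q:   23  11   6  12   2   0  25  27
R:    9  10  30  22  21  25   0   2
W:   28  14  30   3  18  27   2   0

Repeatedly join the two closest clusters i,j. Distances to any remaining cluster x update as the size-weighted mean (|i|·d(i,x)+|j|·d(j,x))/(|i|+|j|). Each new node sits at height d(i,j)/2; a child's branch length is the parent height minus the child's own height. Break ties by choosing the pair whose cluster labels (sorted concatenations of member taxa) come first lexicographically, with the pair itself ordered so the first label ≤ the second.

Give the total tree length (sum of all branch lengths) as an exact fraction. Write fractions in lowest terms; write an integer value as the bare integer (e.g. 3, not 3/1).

1207/30

1. join A+M (d=1) ⇒ AM; edges |A|=1/2, |M|=1/2
  updated: d(AM,D)=43/2, d(AM,F)=9, d(AM,P)=25/2, d(AM,Q)=35/2, d(AM,R)=31/2, d(AM,W)=31/2
2. join P+Q (d=2) ⇒ PQ; edges |P|=1, |Q|=1
  updated: d(AM,PQ)=15, d(D,PQ)=25/2, d(F,PQ)=15, d(PQ,R)=23, d(PQ,W)=45/2
3. join R+W (d=2) ⇒ RW; edges |R|=1, |W|=1
  updated: d(AM,RW)=31/2, d(D,RW)=12, d(F,RW)=30, d(PQ,RW)=91/4
4. join AM+F (d=9) ⇒ AFM; edges |AM|=4, |F|=9/2
  updated: d(AFM,D)=58/3, d(AFM,PQ)=15, d(AFM,RW)=61/3
5. join D+RW (d=12) ⇒ DRW; edges |D|=6, |RW|=5
  updated: d(AFM,DRW)=20, d(DRW,PQ)=58/3
6. join AFM+PQ (d=15) ⇒ AFMPQ; edges |AFM|=3, |PQ|=13/2
  updated: d(AFMPQ,DRW)=296/15
7. join AFMPQ+DRW (d=296/15) ⇒ ADFMPQRW; edges |AFMPQ|=71/30, |DRW|=58/15
final tree: ((((A:1/2,M:1/2):4,F:9/2):3,(P:1,Q:1):13/2):71/30,(D:6,(R:1,W:1):5):58/15)
total length: 1207/30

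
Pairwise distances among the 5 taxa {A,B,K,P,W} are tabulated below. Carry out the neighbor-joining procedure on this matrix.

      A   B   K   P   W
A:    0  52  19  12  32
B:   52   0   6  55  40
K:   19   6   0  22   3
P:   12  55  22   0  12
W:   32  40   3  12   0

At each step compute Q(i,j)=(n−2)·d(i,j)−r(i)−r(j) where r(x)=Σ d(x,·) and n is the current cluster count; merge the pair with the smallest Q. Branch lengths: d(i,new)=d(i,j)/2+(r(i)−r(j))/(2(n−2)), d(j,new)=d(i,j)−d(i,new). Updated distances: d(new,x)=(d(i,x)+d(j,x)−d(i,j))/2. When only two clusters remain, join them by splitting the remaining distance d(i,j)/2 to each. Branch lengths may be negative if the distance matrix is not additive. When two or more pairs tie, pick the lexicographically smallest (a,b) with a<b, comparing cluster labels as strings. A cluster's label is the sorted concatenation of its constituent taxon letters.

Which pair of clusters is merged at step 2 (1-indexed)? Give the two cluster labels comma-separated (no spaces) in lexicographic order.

A,P

iteration 1: select B,K (d=6, Q=-185); attach at lengths (121/6, -85/6); label the merged cluster BK
  updated: d(A,BK)=65/2, d(BK,P)=71/2, d(BK,W)=37/2
iteration 2: select A,P (d=12, Q=-112); attach at lengths (41/4, 7/4); label the merged cluster AP
  updated: d(AP,BK)=28, d(AP,W)=16
iteration 3: select AP,BK (d=28, Q=-125/2); attach at lengths (51/4, 61/4); label the merged cluster ABKP
  updated: d(ABKP,W)=13/4
iteration 4: select ABKP,W (d=13/4); attach at lengths (13/8, 13/8); label the merged cluster ABKPW
final tree: (((A:41/4,P:7/4):51/4,(B:121/6,K:-85/6):61/4):13/8,W:13/8)
total length: 197/4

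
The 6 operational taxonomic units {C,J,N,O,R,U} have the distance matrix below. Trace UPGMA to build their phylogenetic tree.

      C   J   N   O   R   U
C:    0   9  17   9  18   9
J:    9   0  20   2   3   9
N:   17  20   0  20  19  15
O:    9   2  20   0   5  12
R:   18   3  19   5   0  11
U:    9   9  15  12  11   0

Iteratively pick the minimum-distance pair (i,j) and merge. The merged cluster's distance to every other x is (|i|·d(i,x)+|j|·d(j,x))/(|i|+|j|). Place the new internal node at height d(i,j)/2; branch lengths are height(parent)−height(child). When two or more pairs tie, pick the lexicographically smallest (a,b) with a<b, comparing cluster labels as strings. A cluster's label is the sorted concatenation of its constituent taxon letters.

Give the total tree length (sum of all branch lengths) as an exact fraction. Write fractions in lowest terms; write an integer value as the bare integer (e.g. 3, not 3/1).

iteration 1: select J,O (d=2); attach at lengths (1, 1); label the merged cluster JO
  updated: d(C,JO)=9, d(JO,N)=20, d(JO,R)=4, d(JO,U)=21/2
iteration 2: select JO,R (d=4); attach at lengths (1, 2); label the merged cluster JOR
  updated: d(C,JOR)=12, d(JOR,N)=59/3, d(JOR,U)=32/3
iteration 3: select C,U (d=9); attach at lengths (9/2, 9/2); label the merged cluster CU
  updated: d(CU,JOR)=34/3, d(CU,N)=16
iteration 4: select CU,JOR (d=34/3); attach at lengths (7/6, 11/3); label the merged cluster CJORU
  updated: d(CJORU,N)=91/5
iteration 5: select CJORU,N (d=91/5); attach at lengths (103/30, 91/10); label the merged cluster CJNORU
final tree: (((C:9/2,U:9/2):7/6,((J:1,O:1):1,R:2):11/3):103/30,N:91/10)
total length: 941/30

941/30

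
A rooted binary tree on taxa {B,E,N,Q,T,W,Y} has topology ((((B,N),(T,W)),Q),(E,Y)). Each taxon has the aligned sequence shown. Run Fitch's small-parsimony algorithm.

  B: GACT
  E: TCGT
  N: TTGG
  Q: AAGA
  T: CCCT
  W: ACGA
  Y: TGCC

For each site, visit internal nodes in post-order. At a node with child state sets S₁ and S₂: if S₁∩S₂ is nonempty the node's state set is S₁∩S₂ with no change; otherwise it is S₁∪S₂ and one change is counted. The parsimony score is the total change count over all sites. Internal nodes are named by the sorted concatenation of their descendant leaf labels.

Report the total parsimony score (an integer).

site 0, node BN: B={G} ∪ N={T} → {G,T} (+1)
site 0, node TW: T={C} ∪ W={A} → {A,C} (+1)
site 0, node BNTW: BN={G,T} ∪ TW={A,C} → {A,C,G,T} (+1)
site 0, node BNQTW: BNTW={A,C,G,T} ∩ Q={A} → {A} (+0)
site 0, node EY: E={T} ∩ Y={T} → {T} (+0)
site 0, node BENQTWY: BNQTW={A} ∪ EY={T} → {A,T} (+1)
site 1, node BN: B={A} ∪ N={T} → {A,T} (+1)
site 1, node TW: T={C} ∩ W={C} → {C} (+0)
site 1, node BNTW: BN={A,T} ∪ TW={C} → {A,C,T} (+1)
site 1, node BNQTW: BNTW={A,C,T} ∩ Q={A} → {A} (+0)
site 1, node EY: E={C} ∪ Y={G} → {C,G} (+1)
site 1, node BENQTWY: BNQTW={A} ∪ EY={C,G} → {A,C,G} (+1)
site 2, node BN: B={C} ∪ N={G} → {C,G} (+1)
site 2, node TW: T={C} ∪ W={G} → {C,G} (+1)
site 2, node BNTW: BN={C,G} ∩ TW={C,G} → {C,G} (+0)
site 2, node BNQTW: BNTW={C,G} ∩ Q={G} → {G} (+0)
site 2, node EY: E={G} ∪ Y={C} → {C,G} (+1)
site 2, node BENQTWY: BNQTW={G} ∩ EY={C,G} → {G} (+0)
site 3, node BN: B={T} ∪ N={G} → {G,T} (+1)
site 3, node TW: T={T} ∪ W={A} → {A,T} (+1)
site 3, node BNTW: BN={G,T} ∩ TW={A,T} → {T} (+0)
site 3, node BNQTW: BNTW={T} ∪ Q={A} → {A,T} (+1)
site 3, node EY: E={T} ∪ Y={C} → {C,T} (+1)
site 3, node BENQTWY: BNQTW={A,T} ∩ EY={C,T} → {T} (+0)
per-site changes: [4, 4, 3, 4]; total = 15

15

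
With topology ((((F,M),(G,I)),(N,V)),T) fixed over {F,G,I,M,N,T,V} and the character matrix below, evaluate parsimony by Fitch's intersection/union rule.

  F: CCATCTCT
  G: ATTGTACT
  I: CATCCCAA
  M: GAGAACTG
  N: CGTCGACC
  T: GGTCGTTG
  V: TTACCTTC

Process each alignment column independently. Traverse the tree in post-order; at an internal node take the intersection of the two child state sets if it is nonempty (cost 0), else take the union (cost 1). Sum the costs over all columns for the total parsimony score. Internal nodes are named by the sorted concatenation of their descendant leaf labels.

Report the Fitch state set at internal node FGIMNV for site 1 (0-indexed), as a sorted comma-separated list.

site 0, node FM: F={C} ∪ M={G} → {C,G} (+1)
site 0, node GI: G={A} ∪ I={C} → {A,C} (+1)
site 0, node FGIM: FM={C,G} ∩ GI={A,C} → {C} (+0)
site 0, node NV: N={C} ∪ V={T} → {C,T} (+1)
site 0, node FGIMNV: FGIM={C} ∩ NV={C,T} → {C} (+0)
site 0, node FGIMNTV: FGIMNV={C} ∪ T={G} → {C,G} (+1)
site 1, node FM: F={C} ∪ M={A} → {A,C} (+1)
site 1, node GI: G={T} ∪ I={A} → {A,T} (+1)
site 1, node FGIM: FM={A,C} ∩ GI={A,T} → {A} (+0)
site 1, node NV: N={G} ∪ V={T} → {G,T} (+1)
site 1, node FGIMNV: FGIM={A} ∪ NV={G,T} → {A,G,T} (+1)
site 1, node FGIMNTV: FGIMNV={A,G,T} ∩ T={G} → {G} (+0)
site 2, node FM: F={A} ∪ M={G} → {A,G} (+1)
site 2, node GI: G={T} ∩ I={T} → {T} (+0)
site 2, node FGIM: FM={A,G} ∪ GI={T} → {A,G,T} (+1)
site 2, node NV: N={T} ∪ V={A} → {A,T} (+1)
site 2, node FGIMNV: FGIM={A,G,T} ∩ NV={A,T} → {A,T} (+0)
site 2, node FGIMNTV: FGIMNV={A,T} ∩ T={T} → {T} (+0)
site 3, node FM: F={T} ∪ M={A} → {A,T} (+1)
site 3, node GI: G={G} ∪ I={C} → {C,G} (+1)
site 3, node FGIM: FM={A,T} ∪ GI={C,G} → {A,C,G,T} (+1)
site 3, node NV: N={C} ∩ V={C} → {C} (+0)
site 3, node FGIMNV: FGIM={A,C,G,T} ∩ NV={C} → {C} (+0)
site 3, node FGIMNTV: FGIMNV={C} ∩ T={C} → {C} (+0)
site 4, node FM: F={C} ∪ M={A} → {A,C} (+1)
site 4, node GI: G={T} ∪ I={C} → {C,T} (+1)
site 4, node FGIM: FM={A,C} ∩ GI={C,T} → {C} (+0)
site 4, node NV: N={G} ∪ V={C} → {C,G} (+1)
site 4, node FGIMNV: FGIM={C} ∩ NV={C,G} → {C} (+0)
site 4, node FGIMNTV: FGIMNV={C} ∪ T={G} → {C,G} (+1)
site 5, node FM: F={T} ∪ M={C} → {C,T} (+1)
site 5, node GI: G={A} ∪ I={C} → {A,C} (+1)
site 5, node FGIM: FM={C,T} ∩ GI={A,C} → {C} (+0)
site 5, node NV: N={A} ∪ V={T} → {A,T} (+1)
site 5, node FGIMNV: FGIM={C} ∪ NV={A,T} → {A,C,T} (+1)
site 5, node FGIMNTV: FGIMNV={A,C,T} ∩ T={T} → {T} (+0)
site 6, node FM: F={C} ∪ M={T} → {C,T} (+1)
site 6, node GI: G={C} ∪ I={A} → {A,C} (+1)
site 6, node FGIM: FM={C,T} ∩ GI={A,C} → {C} (+0)
site 6, node NV: N={C} ∪ V={T} → {C,T} (+1)
site 6, node FGIMNV: FGIM={C} ∩ NV={C,T} → {C} (+0)
site 6, node FGIMNTV: FGIMNV={C} ∪ T={T} → {C,T} (+1)
site 7, node FM: F={T} ∪ M={G} → {G,T} (+1)
site 7, node GI: G={T} ∪ I={A} → {A,T} (+1)
site 7, node FGIM: FM={G,T} ∩ GI={A,T} → {T} (+0)
site 7, node NV: N={C} ∩ V={C} → {C} (+0)
site 7, node FGIMNV: FGIM={T} ∪ NV={C} → {C,T} (+1)
site 7, node FGIMNTV: FGIMNV={C,T} ∪ T={G} → {C,G,T} (+1)
per-site changes: [4, 4, 3, 3, 4, 4, 4, 4]; total = 30

A,G,T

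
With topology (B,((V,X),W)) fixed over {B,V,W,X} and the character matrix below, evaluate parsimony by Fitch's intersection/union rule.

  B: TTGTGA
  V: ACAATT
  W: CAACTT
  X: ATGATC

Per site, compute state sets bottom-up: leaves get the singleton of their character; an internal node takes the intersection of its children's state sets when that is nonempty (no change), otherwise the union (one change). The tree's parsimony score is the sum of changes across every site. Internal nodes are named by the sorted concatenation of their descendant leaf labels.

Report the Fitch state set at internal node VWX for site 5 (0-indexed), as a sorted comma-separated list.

VX@0: {A} ∩ {A} = {A} (intersection, +0)
VWX@0: {A} ∪ {C} = {A,C} (union, +1)
BVWX@0: {T} ∪ {A,C} = {A,C,T} (union, +1)
VX@1: {C} ∪ {T} = {C,T} (union, +1)
VWX@1: {C,T} ∪ {A} = {A,C,T} (union, +1)
BVWX@1: {T} ∩ {A,C,T} = {T} (intersection, +0)
VX@2: {A} ∪ {G} = {A,G} (union, +1)
VWX@2: {A,G} ∩ {A} = {A} (intersection, +0)
BVWX@2: {G} ∪ {A} = {A,G} (union, +1)
VX@3: {A} ∩ {A} = {A} (intersection, +0)
VWX@3: {A} ∪ {C} = {A,C} (union, +1)
BVWX@3: {T} ∪ {A,C} = {A,C,T} (union, +1)
VX@4: {T} ∩ {T} = {T} (intersection, +0)
VWX@4: {T} ∩ {T} = {T} (intersection, +0)
BVWX@4: {G} ∪ {T} = {G,T} (union, +1)
VX@5: {T} ∪ {C} = {C,T} (union, +1)
VWX@5: {C,T} ∩ {T} = {T} (intersection, +0)
BVWX@5: {A} ∪ {T} = {A,T} (union, +1)
per-site changes: [2, 2, 2, 2, 1, 2]; total = 11

T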